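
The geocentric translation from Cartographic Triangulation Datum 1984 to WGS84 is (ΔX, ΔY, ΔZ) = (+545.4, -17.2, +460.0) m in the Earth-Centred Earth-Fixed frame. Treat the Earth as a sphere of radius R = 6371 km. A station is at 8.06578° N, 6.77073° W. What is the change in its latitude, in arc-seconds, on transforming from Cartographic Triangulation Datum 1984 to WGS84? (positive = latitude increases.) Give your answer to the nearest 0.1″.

Δφ = 12.3″

sin φ = 0.140310, cos φ = 0.990108, sin λ = -0.117897, cos λ = 0.993026.
North component: ΔN = −sin φ cos λ·ΔX − sin φ sin λ·ΔY + cos φ·ΔZ = −(0.140310)(0.993026)(545.4) − (0.140310)(-0.117897)(-17.2) + (0.990108)(460.0) = 379.17 m.
1° of latitude spans πR/180 = 111195 m, so Δφ = 379.17 / 111195 × 3600 = 12.276″.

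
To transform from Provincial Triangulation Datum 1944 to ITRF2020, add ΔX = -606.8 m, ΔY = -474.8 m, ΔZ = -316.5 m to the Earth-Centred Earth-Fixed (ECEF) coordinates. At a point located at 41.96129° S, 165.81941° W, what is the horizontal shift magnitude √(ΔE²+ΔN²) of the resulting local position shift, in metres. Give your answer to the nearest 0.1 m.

At φ = -41.96129°, λ = -165.81941°: sin φ = -0.668628, cos φ = 0.743597, sin λ = -0.244979, cos λ = -0.969528.
ΔE = −sin λ·ΔX + cos λ·ΔY = −(-0.244979)·(-606.8) + (-0.969528)·(-474.8) = 311.68 m.
ΔN = −sin φ cos λ·ΔX − sin φ sin λ·ΔY + cos φ·ΔZ = −(-0.668628)(-0.969528)(-606.8) − (-0.668628)(-0.244979)(-474.8) + (0.743597)(-316.5) = 235.78 m.
Horizontal magnitude = √(ΔE² + ΔN²) = √(311.68² + 235.78²) = 390.82 m.

390.8 m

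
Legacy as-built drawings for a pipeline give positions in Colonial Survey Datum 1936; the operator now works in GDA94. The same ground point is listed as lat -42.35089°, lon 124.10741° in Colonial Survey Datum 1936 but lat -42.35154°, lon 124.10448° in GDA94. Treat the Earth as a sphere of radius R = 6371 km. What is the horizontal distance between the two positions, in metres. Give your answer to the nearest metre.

251 m

Δφ = -42.35154° − -42.35089° = -0.00065°; Δλ = 124.10448° − 124.10741° = -0.00293°.
1° along a meridian = πR/180 = 111195 m.
ΔN = Δφ × 111195 = -72.3 m; ΔE = Δλ × 111195 × cos(-42.35089°) = -0.00293 × 111195 × 0.739033 = -240.8 m.
Distance = √(ΔE² + ΔN²) = √((-240.8)² + (-72.3)²) = 251.4 m.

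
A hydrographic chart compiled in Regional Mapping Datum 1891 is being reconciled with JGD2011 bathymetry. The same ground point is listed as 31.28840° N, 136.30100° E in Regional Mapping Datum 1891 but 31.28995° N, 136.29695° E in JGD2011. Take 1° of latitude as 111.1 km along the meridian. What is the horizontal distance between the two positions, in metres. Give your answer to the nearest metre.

421 m

Δφ = 31.28995° − 31.28840° = +0.00155°; Δλ = 136.29695° − 136.30100° = -0.00405°.
ΔN = Δφ × 111100 = 172.2 m; ΔE = Δλ × 111100 × cos(31.28840°) = -0.00405 × 111100 × 0.854564 = -384.5 m.
Distance = √(ΔE² + ΔN²) = √((-384.5)² + 172.2²) = 421.3 m.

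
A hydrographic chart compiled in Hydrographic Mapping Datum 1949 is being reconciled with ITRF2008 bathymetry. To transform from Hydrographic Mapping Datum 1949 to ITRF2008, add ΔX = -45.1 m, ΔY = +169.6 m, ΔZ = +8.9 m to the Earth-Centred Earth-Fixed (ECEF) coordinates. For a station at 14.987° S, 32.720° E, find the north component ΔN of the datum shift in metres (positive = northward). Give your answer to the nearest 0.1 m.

ΔN = 22.5 m

At φ = -14.987°, λ = 32.720°: sin φ = -0.258600, cos φ = 0.965985, sin λ = 0.540534, cos λ = 0.841322.
ΔN = −sin φ cos λ·ΔX − sin φ sin λ·ΔY + cos φ·ΔZ = −(-0.258600)(0.841322)(-45.1) − (-0.258600)(0.540534)(169.6) + (0.965985)(8.9) = 22.49 m.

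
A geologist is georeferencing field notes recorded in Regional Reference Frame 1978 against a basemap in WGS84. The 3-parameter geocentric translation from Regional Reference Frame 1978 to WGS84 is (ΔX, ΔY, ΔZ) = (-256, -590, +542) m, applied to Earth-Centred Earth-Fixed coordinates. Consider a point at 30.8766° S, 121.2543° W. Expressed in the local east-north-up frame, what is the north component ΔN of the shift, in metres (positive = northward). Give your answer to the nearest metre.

The local north axis is (−sin φ cos λ, −sin φ sin λ, cos φ), giving ΔN = 68.163 + 258.841 + 465.185 = 792.19 m.

ΔN = 792 m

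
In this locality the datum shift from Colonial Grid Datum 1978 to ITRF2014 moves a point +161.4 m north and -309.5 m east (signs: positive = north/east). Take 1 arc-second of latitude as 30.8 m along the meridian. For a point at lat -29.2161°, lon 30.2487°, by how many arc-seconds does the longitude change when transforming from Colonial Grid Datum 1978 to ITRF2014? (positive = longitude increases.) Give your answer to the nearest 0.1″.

Δλ = -11.5″

At latitude -29.2161°, cos φ = 0.872785.
1″ of longitude at this latitude = 30.80 × cos φ = 26.8818 m, so Δλ = -309.5 / 26.8818 = -11.513″.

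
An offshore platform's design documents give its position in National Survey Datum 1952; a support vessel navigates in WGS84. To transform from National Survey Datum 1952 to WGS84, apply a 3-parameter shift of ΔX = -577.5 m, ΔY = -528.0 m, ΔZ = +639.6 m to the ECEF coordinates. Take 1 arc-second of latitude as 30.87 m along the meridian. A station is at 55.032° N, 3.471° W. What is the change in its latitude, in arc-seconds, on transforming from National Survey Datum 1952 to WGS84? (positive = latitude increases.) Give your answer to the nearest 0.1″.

Δφ = 26.3″

sin φ = 0.819472, cos φ = 0.573119, sin λ = -0.060543, cos λ = 0.998166.
North component: ΔN = −sin φ cos λ·ΔX − sin φ sin λ·ΔY + cos φ·ΔZ = −(0.819472)(0.998166)(-577.5) − (0.819472)(-0.060543)(-528.0) + (0.573119)(639.6) = 812.75 m.
1° of latitude spans 3600 × 30.87 = 111132 m, so Δφ = 812.75 / 111132 × 3600 = 26.328″.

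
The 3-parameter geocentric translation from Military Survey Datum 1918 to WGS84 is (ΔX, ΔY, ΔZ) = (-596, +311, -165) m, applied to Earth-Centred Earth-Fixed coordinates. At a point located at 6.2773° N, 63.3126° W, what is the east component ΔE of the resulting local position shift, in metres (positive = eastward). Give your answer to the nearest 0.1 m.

ΔE = -392.8 m

The local east axis at (φ, λ) is (−sin λ, cos λ, 0), so ΔE = −sin(-63.3126°)·(-596) + cos(-63.3126°)·311 = -392.83 m.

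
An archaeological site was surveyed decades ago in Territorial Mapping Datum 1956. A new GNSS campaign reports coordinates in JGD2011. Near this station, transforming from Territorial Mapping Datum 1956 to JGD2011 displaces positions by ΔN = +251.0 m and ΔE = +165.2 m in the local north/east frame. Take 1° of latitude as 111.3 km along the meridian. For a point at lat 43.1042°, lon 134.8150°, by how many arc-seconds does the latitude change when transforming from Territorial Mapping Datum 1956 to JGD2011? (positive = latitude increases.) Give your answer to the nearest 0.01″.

Δφ = 8.12″

1° of latitude = 111.3 km, so Δφ = 251.0 / 111300 = 0.0022552° = 8.119″.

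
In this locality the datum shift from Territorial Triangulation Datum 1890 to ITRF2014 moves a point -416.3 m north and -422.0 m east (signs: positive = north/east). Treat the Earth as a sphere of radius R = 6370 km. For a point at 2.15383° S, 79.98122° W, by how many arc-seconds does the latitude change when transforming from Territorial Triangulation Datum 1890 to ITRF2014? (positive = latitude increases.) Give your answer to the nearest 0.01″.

On a sphere of radius R, 1 rad of latitude = R, so Δφ = ΔN / R = -416.3 / 6370000 = -6.5353e-05 rad = -13.480″.

Δφ = -13.48″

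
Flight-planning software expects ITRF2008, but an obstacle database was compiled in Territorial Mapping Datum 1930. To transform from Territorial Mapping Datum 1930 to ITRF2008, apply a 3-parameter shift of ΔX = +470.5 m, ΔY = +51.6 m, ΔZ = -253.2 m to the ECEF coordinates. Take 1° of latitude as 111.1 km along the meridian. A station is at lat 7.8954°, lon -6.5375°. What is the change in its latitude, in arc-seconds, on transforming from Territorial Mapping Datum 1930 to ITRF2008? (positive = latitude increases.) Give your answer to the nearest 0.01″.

sin φ = 0.137365, cos φ = 0.990520, sin λ = -0.113853, cos λ = 0.993498.
North component: ΔN = −sin φ cos λ·ΔX − sin φ sin λ·ΔY + cos φ·ΔZ = −(0.137365)(0.993498)(470.5) − (0.137365)(-0.113853)(51.6) + (0.990520)(-253.2) = -314.20 m.
1° of latitude spans 111100 m, so Δφ = -314.20 / 111100 × 3600 = -10.181″.

Δφ = -10.18″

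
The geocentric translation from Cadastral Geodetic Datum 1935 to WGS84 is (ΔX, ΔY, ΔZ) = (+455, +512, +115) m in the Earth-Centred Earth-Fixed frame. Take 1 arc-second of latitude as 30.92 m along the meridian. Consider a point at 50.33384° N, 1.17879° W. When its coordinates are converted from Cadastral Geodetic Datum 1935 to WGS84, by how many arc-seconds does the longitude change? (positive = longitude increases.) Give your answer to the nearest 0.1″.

Δλ = 26.4″

sin φ = 0.769777, cos φ = 0.638313, sin λ = -0.020572, cos λ = 0.999788.
East component: ΔE = −sin λ·ΔX + cos λ·ΔY = −(-0.020572)(455) + (0.999788)(512) = 521.25 m.
1° of latitude spans 3600 × 30.92 = 111312 m; at latitude φ, 1° of longitude spans that × cos φ = 71051.9 m, so Δλ = 521.25 / 71051.9 × 3600 = 26.410″.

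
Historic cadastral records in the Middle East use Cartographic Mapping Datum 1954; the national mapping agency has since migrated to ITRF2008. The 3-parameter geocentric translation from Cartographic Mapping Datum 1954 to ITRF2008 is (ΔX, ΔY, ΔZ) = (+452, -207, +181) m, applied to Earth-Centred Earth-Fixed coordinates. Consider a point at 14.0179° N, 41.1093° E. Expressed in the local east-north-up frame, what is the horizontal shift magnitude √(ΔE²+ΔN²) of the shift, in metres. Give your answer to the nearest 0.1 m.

470.4 m

At φ = 14.0179°, λ = 41.1093°: sin φ = 0.242225, cos φ = 0.970220, sin λ = 0.657498, cos λ = 0.753457.
ΔE = −sin λ·ΔX + cos λ·ΔY = −(0.657498)·(452) + (0.753457)·(-207) = -453.15 m.
ΔN = −sin φ cos λ·ΔX − sin φ sin λ·ΔY + cos φ·ΔZ = −(0.242225)(0.753457)(452) − (0.242225)(0.657498)(-207) + (0.970220)(181) = 126.08 m.
Horizontal magnitude = √(ΔE² + ΔN²) = √((-453.15)² + 126.08²) = 470.37 m.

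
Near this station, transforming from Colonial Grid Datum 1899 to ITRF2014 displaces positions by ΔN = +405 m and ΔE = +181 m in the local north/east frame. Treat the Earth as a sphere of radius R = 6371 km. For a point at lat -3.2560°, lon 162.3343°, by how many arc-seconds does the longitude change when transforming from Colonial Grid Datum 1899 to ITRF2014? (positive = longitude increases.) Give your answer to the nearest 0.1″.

At latitude -3.2560°, cos φ = 0.998386.
One radian of longitude at latitude φ spans R cos φ, so Δλ = ΔE / (R cos φ) = 181.0 / (6371000 × 0.998386) = 2.8456e-05 rad = 5.869″.

Δλ = 5.9″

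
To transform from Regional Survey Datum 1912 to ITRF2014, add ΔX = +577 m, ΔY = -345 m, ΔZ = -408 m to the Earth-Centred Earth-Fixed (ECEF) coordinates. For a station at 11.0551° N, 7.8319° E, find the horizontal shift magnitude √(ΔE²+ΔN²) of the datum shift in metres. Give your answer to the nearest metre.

The local east axis at (φ, λ) is (−sin λ, cos λ, 0), so ΔE = −sin(7.8319°)·577 + cos(7.8319°)·(-345) = -420.41 m.
The local north axis is (−sin φ cos λ, −sin φ sin λ, cos φ), giving ΔN = -109.609 + 9.015 − 400.429 = -501.02 m.
Horizontal magnitude = √(ΔE² + ΔN²) = √((-420.41)² + (-501.02)²) = 654.04 m.

654 m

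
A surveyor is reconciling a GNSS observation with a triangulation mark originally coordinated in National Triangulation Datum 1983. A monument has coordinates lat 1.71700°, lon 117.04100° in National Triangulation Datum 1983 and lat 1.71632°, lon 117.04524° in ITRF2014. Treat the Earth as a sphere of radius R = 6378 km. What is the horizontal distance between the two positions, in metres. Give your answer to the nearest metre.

Δφ = 1.71632° − 1.71700° = -0.00068°; Δλ = 117.04524° − 117.04100° = +0.00424°.
1° along a meridian = πR/180 = 111317 m.
ΔN = Δφ × 111317 = -75.7 m; ΔE = Δλ × 111317 × cos(1.71700°) = +0.00424 × 111317 × 0.999551 = 471.8 m.
Distance = √(ΔE² + ΔN²) = √(471.8² + (-75.7)²) = 477.8 m.

478 m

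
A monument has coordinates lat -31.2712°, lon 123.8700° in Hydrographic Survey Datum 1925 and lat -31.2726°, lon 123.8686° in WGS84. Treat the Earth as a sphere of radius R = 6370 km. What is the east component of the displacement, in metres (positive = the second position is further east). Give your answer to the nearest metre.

ΔE = -133 m

Δφ = -31.2726° − -31.2712° = -0.0014°; Δλ = 123.8686° − 123.8700° = -0.0014°.
1° along a meridian = πR/180 = 111177 m.
ΔN = Δφ × 111177 = -155.6 m; ΔE = Δλ × 111177 × cos(-31.2712°) = -0.0014 × 111177 × 0.854720 = -133.0 m.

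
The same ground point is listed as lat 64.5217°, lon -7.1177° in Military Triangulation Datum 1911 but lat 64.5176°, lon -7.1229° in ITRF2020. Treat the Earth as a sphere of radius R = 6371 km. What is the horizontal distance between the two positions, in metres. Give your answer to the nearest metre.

Δφ = 64.5176° − 64.5217° = -0.0041°; Δλ = -7.1229° − -7.1177° = -0.0052°.
1° along a meridian = πR/180 = 111195 m.
ΔN = Δφ × 111195 = -455.9 m; ΔE = Δλ × 111195 × cos(64.5217°) = -0.0052 × 111195 × 0.430169 = -248.7 m.
Distance = √(ΔE² + ΔN²) = √((-248.7)² + (-455.9)²) = 519.3 m.

519 m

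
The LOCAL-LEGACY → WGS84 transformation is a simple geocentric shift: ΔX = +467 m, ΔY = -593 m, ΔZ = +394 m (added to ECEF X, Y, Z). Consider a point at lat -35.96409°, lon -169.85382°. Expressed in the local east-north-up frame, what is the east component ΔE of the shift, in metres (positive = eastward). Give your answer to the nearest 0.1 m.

At φ = -35.96409°, λ = -169.85382°: sin φ = -0.587278, cos φ = 0.809385, sin λ = -0.176160, cos λ = -0.984362.
ΔE = −sin λ·ΔX + cos λ·ΔY = −(-0.176160)·(467) + (-0.984362)·(-593) = 665.99 m.

ΔE = 666.0 m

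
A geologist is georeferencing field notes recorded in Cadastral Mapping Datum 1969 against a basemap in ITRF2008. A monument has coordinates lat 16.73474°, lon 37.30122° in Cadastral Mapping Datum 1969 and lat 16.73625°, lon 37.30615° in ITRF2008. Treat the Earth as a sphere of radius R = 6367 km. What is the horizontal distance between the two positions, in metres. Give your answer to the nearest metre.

551 m

Δφ = 16.73625° − 16.73474° = +0.00151°; Δλ = 37.30615° − 37.30122° = +0.00493°.
1° along a meridian = πR/180 = 111125 m.
ΔN = Δφ × 111125 = 167.8 m; ΔE = Δλ × 111125 × cos(16.73474°) = +0.00493 × 111125 × 0.957648 = 524.6 m.
Distance = √(ΔE² + ΔN²) = √(524.6² + 167.8²) = 550.8 m.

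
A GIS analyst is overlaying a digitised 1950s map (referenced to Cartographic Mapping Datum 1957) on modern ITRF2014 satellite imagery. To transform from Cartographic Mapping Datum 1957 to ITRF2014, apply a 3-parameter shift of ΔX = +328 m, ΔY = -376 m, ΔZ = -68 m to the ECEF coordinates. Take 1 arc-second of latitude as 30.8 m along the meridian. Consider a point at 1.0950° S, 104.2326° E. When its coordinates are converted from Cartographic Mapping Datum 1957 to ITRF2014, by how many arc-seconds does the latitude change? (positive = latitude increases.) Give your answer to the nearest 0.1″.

sin φ = -0.019110, cos φ = 0.999817, sin λ = 0.969306, cos λ = -0.245859.
North component: ΔN = −sin φ cos λ·ΔX − sin φ sin λ·ΔY + cos φ·ΔZ = −(-0.019110)(-0.245859)(328) − (-0.019110)(0.969306)(-376) + (0.999817)(-68) = -76.49 m.
1° of latitude spans 3600 × 30.80 = 110880 m, so Δφ = -76.49 / 110880 × 3600 = -2.484″.

Δφ = -2.5″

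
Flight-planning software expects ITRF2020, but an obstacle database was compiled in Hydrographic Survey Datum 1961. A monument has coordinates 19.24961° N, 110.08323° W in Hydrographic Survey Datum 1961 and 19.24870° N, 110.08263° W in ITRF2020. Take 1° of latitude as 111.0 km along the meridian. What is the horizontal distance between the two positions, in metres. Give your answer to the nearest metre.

Δφ = 19.24870° − 19.24961° = -0.00091°; Δλ = -110.08263° − -110.08323° = +0.00060°.
ΔN = Δφ × 111000 = -101.0 m; ΔE = Δλ × 111000 × cos(19.24961°) = +0.00060 × 111000 × 0.944091 = 62.9 m.
Distance = √(ΔE² + ΔN²) = √(62.9² + (-101.0)²) = 119.0 m.

119 m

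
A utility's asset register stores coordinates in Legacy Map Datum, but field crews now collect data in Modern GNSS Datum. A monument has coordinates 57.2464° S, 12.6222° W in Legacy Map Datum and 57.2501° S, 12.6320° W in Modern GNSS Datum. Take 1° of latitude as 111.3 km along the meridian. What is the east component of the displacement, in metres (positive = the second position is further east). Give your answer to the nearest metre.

Δφ = -57.2501° − -57.2464° = -0.0037°; Δλ = -12.6320° − -12.6222° = -0.0098°.
ΔN = Δφ × 111300 = -411.8 m; ΔE = Δλ × 111300 × cos(-57.2464°) = -0.0098 × 111300 × 0.541027 = -590.1 m.

ΔE = -590 m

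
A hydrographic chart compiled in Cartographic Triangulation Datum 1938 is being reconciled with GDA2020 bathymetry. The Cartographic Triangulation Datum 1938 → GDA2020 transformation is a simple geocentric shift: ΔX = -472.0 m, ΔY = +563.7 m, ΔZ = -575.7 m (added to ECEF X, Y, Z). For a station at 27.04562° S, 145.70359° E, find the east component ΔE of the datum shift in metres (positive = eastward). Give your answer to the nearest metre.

ΔE = -200 m

At φ = -27.04562°, λ = 145.70359°: sin φ = -0.454700, cos φ = 0.890645, sin λ = 0.563474, cos λ = -0.826134.
ΔE = −sin λ·ΔX + cos λ·ΔY = −(0.563474)·(-472.0) + (-0.826134)·(563.7) = -199.73 m.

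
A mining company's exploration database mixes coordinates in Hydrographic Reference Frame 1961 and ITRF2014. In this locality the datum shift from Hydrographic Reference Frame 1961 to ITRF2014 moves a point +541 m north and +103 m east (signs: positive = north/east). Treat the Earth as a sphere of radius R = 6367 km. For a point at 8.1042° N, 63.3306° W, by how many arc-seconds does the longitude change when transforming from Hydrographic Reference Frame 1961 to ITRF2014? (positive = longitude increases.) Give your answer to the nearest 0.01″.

Δλ = 3.37″

At latitude 8.1042°, cos φ = 0.990013.
One radian of longitude at latitude φ spans R cos φ, so Δλ = ΔE / (R cos φ) = 103.0 / (6367000 × 0.990013) = 1.6340e-05 rad = 3.370″.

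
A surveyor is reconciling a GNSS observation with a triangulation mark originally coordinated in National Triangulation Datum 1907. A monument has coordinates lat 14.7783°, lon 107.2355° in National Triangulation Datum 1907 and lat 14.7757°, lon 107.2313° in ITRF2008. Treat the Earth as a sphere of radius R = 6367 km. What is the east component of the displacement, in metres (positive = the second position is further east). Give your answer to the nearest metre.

ΔE = -451 m

Δφ = 14.7757° − 14.7783° = -0.0026°; Δλ = 107.2313° − 107.2355° = -0.0042°.
1° along a meridian = πR/180 = 111125 m.
ΔN = Δφ × 111125 = -288.9 m; ΔE = Δλ × 111125 × cos(14.7783°) = -0.0042 × 111125 × 0.966920 = -451.3 m.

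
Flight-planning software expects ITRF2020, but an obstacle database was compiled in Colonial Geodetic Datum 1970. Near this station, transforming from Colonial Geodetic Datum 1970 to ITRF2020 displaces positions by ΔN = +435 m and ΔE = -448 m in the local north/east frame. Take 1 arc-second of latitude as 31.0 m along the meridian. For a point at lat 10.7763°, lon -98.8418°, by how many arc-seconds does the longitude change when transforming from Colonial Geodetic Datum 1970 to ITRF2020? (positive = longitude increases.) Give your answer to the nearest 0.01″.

Δλ = -14.71″

At latitude 10.7763°, cos φ = 0.982365.
1″ of longitude at this latitude = 31.00 × cos φ = 30.4533 m, so Δλ = -448.0 / 30.4533 = -14.711″.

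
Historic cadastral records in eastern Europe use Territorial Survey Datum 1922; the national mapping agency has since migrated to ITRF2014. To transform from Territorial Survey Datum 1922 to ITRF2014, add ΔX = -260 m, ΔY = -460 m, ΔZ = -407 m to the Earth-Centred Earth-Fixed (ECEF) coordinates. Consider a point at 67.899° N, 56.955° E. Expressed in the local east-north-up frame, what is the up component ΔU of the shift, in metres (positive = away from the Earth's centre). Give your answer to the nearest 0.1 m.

The local up (radial) axis is (cos φ cos λ, cos φ sin λ, sin φ), giving ΔU = -53.342 − 145.075 − 377.094 = -575.51 m.

ΔU = -575.5 m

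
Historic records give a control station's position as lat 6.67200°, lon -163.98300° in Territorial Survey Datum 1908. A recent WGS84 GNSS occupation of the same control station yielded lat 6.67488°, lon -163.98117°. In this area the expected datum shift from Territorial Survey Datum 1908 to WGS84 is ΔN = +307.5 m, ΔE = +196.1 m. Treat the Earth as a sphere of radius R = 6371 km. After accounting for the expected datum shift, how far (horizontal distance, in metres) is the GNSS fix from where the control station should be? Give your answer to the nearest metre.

Observed coordinate differences: Δφ = +0.00288°, Δλ = +0.00183°.
Converting to metres (1° lat = 111195 m, cos φ = 0.993228): observed ΔN = 320.2 m, observed ΔE = 202.1 m.
Subtracting the expected shift leaves a residual of 320.2 − (307.5) = 12.7 m north and 202.1 − (196.1) = 6.0 m east.
Residual distance = √(12.7² + 6.0²) = 14.1 m.

14 m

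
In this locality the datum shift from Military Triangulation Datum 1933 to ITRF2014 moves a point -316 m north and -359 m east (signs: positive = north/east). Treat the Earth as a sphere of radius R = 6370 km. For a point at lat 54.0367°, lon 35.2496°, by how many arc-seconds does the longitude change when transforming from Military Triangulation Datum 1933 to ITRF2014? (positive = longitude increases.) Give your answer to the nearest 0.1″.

At latitude 54.0367°, cos φ = 0.587267.
One radian of longitude at latitude φ spans R cos φ, so Δλ = ΔE / (R cos φ) = -359.0 / (6370000 × 0.587267) = -9.5966e-05 rad = -19.795″.

Δλ = -19.8″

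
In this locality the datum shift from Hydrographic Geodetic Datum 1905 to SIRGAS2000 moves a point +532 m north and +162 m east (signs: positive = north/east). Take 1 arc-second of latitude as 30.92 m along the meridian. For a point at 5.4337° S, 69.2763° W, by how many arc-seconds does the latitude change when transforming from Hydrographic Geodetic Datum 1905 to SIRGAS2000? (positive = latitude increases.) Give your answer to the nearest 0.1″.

Δφ = 17.2″

1″ of latitude = 30.92 m, so Δφ = 532.0 / 30.92 = 17.206″.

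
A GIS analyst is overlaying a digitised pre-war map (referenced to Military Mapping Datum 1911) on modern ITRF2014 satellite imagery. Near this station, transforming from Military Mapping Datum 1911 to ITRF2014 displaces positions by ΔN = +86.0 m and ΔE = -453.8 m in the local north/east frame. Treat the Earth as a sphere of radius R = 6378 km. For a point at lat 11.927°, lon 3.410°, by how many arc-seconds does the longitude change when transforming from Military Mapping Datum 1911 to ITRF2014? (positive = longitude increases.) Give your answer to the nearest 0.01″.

Δλ = -15.00″

At latitude 11.927°, cos φ = 0.978412.
One radian of longitude at latitude φ spans R cos φ, so Δλ = ΔE / (R cos φ) = -453.8 / (6378000 × 0.978412) = -7.2721e-05 rad = -15.000″.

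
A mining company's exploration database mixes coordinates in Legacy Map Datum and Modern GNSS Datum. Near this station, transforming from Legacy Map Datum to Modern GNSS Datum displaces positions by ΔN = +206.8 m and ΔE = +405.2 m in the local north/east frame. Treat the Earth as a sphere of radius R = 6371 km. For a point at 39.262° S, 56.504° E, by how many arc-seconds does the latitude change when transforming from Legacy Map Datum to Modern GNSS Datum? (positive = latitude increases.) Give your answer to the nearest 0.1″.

Δφ = 6.7″

On a sphere of radius R, 1 rad of latitude = R, so Δφ = ΔN / R = 206.8 / 6371000 = 3.2460e-05 rad = 6.695″.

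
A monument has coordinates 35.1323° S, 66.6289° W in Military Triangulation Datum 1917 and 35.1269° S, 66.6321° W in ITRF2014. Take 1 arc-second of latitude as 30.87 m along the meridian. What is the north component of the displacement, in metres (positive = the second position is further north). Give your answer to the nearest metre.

Δφ = -35.1269° − -35.1323° = +0.0054°; Δλ = -66.6321° − -66.6289° = -0.0032°.
1° of latitude = 3600 × 30.87 = 111132 m.
ΔN = Δφ × 111132 = 600.1 m; ΔE = Δλ × 111132 × cos(-35.1323°) = -0.0032 × 111132 × 0.817825 = -290.8 m.

ΔN = 600 m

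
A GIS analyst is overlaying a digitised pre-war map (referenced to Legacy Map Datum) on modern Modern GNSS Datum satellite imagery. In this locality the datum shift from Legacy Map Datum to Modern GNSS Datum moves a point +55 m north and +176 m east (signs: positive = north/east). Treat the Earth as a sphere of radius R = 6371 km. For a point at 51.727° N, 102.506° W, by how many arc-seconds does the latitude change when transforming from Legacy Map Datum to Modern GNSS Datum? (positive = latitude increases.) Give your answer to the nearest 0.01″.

On a sphere of radius R, 1 rad of latitude = R, so Δφ = ΔN / R = 55.0 / 6371000 = 8.6329e-06 rad = 1.781″.

Δφ = 1.78″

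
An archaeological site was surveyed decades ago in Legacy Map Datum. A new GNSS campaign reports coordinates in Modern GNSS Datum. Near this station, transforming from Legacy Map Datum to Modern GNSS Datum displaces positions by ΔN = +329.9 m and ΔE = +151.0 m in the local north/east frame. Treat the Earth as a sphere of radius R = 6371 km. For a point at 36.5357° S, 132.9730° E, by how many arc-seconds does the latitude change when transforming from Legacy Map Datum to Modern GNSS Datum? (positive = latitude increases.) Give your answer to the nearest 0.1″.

Δφ = 10.7″

On a sphere of radius R, 1 rad of latitude = R, so Δφ = ΔN / R = 329.9 / 6371000 = 5.1782e-05 rad = 10.681″.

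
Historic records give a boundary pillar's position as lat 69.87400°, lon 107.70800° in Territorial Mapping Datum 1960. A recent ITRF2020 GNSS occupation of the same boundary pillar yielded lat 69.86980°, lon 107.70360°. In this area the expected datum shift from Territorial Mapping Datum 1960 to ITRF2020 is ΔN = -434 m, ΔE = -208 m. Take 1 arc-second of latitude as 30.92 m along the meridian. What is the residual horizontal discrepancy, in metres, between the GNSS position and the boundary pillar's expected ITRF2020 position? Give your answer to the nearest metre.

52 m

Observed coordinate differences: Δφ = -0.00420°, Δλ = -0.00440°.
Converting to metres (1° lat = 111312 m, cos φ = 0.344086): observed ΔN = -467.5 m, observed ΔE = -168.5 m.
Subtracting the expected shift leaves a residual of -467.5 − (-434) = -33.5 m north and -168.5 − (-208) = 39.5 m east.
Residual distance = √((-33.5)² + 39.5²) = 51.8 m.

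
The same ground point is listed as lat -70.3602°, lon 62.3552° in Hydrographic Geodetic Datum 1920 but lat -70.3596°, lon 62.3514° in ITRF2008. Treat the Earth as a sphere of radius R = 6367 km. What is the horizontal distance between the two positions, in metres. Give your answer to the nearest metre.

157 m

Δφ = -70.3596° − -70.3602° = +0.0006°; Δλ = 62.3514° − 62.3552° = -0.0038°.
1° along a meridian = πR/180 = 111125 m.
ΔN = Δφ × 111125 = 66.7 m; ΔE = Δλ × 111125 × cos(-70.3602°) = -0.0038 × 111125 × 0.336106 = -141.9 m.
Distance = √(ΔE² + ΔN²) = √((-141.9)² + 66.7²) = 156.8 m.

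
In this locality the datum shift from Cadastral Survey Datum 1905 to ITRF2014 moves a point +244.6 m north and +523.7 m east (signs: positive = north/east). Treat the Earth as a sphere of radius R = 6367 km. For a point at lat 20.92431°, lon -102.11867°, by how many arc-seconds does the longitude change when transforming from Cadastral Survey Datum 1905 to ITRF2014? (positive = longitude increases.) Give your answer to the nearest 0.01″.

Δλ = 18.16″

At latitude 20.92431°, cos φ = 0.934053.
One radian of longitude at latitude φ spans R cos φ, so Δλ = ΔE / (R cos φ) = 523.7 / (6367000 × 0.934053) = 8.8059e-05 rad = 18.164″.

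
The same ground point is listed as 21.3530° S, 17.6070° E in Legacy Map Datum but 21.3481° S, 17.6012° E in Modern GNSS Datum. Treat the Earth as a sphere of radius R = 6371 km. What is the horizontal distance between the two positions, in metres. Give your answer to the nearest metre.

Δφ = -21.3481° − -21.3530° = +0.0049°; Δλ = 17.6012° − 17.6070° = -0.0058°.
1° along a meridian = πR/180 = 111195 m.
ΔN = Δφ × 111195 = 544.9 m; ΔE = Δλ × 111195 × cos(-21.3530°) = -0.0058 × 111195 × 0.931355 = -600.7 m.
Distance = √(ΔE² + ΔN²) = √((-600.7)² + 544.9²) = 811.0 m.

811 m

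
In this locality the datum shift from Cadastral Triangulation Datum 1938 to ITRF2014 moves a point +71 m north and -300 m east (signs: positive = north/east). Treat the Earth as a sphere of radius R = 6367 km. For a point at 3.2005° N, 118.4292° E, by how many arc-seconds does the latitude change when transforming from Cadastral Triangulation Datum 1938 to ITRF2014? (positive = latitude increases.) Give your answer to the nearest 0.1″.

On a sphere of radius R, 1 rad of latitude = R, so Δφ = ΔN / R = 71.0 / 6367000 = 1.1151e-05 rad = 2.300″.

Δφ = 2.3″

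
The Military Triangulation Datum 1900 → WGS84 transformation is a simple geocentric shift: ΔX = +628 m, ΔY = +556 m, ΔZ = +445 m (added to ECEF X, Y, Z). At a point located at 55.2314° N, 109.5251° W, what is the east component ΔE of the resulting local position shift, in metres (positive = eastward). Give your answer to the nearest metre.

The local east axis at (φ, λ) is (−sin λ, cos λ, 0), so ΔE = −sin(-109.5251°)·628 + cos(-109.5251°)·556 = 406.06 m.

ΔE = 406 m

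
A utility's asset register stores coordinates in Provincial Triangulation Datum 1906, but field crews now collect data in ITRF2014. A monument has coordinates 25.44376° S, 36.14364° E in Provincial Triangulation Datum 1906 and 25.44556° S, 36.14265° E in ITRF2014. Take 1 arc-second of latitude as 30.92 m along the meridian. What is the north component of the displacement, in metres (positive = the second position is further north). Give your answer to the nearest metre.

ΔN = -200 m

Δφ = -25.44556° − -25.44376° = -0.00180°; Δλ = 36.14265° − 36.14364° = -0.00099°.
1° of latitude = 3600 × 30.92 = 111312 m.
ΔN = Δφ × 111312 = -200.4 m; ΔE = Δλ × 111312 × cos(-25.44376°) = -0.00099 × 111312 × 0.903007 = -99.5 m.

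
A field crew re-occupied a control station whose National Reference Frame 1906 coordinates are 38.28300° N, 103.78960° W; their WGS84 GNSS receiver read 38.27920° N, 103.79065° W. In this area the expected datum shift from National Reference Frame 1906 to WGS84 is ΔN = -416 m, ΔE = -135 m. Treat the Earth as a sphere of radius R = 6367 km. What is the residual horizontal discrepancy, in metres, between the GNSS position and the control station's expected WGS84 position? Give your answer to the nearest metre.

Observed coordinate differences: Δφ = -0.00380°, Δλ = -0.00105°.
Converting to metres (1° lat = 111125 m, cos φ = 0.784960): observed ΔN = -422.3 m, observed ΔE = -91.6 m.
Subtracting the expected shift leaves a residual of -422.3 − (-416) = -6.3 m north and -91.6 − (-135) = 43.4 m east.
Residual distance = √((-6.3)² + 43.4²) = 43.9 m.

44 m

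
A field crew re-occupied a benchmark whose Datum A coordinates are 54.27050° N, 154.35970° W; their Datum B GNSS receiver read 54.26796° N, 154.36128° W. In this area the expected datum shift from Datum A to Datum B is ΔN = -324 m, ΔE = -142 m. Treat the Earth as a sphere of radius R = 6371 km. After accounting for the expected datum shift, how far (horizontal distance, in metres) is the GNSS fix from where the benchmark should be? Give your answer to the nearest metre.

Observed coordinate differences: Δφ = -0.00254°, Δλ = -0.00158°.
Converting to metres (1° lat = 111195 m, cos φ = 0.583959): observed ΔN = -282.4 m, observed ΔE = -102.6 m.
Subtracting the expected shift leaves a residual of -282.4 − (-324) = 41.6 m north and -102.6 − (-142) = 39.4 m east.
Residual distance = √(41.6² + 39.4²) = 57.3 m.

57 m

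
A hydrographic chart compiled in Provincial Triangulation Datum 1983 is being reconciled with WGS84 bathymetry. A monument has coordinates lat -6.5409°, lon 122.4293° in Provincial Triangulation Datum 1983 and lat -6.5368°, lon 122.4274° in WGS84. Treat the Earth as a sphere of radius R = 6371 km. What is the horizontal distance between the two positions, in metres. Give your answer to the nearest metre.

Δφ = -6.5368° − -6.5409° = +0.0041°; Δλ = 122.4274° − 122.4293° = -0.0019°.
1° along a meridian = πR/180 = 111195 m.
ΔN = Δφ × 111195 = 455.9 m; ΔE = Δλ × 111195 × cos(-6.5409°) = -0.0019 × 111195 × 0.993491 = -209.9 m.
Distance = √(ΔE² + ΔN²) = √((-209.9)² + 455.9²) = 501.9 m.

502 m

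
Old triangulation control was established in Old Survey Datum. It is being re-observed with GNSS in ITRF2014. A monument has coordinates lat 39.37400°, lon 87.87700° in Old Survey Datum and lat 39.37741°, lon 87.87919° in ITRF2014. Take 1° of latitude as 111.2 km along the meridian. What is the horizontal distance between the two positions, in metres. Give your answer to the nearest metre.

Δφ = 39.37741° − 39.37400° = +0.00341°; Δλ = 87.87919° − 87.87700° = +0.00219°.
ΔN = Δφ × 111200 = 379.2 m; ΔE = Δλ × 111200 × cos(39.37400°) = +0.00219 × 111200 × 0.773022 = 188.3 m.
Distance = √(ΔE² + ΔN²) = √(188.3² + 379.2²) = 423.4 m.

423 m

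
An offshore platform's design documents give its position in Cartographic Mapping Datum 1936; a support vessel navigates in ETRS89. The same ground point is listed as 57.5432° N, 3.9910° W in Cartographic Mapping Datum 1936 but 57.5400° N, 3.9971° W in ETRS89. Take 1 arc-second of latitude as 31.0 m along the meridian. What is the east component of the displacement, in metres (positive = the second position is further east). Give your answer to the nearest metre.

Δφ = 57.5400° − 57.5432° = -0.0032°; Δλ = -3.9971° − -3.9910° = -0.0061°.
1° of latitude = 3600 × 31.00 = 111600 m.
ΔN = Δφ × 111600 = -357.1 m; ΔE = Δλ × 111600 × cos(57.5432°) = -0.0061 × 111600 × 0.536664 = -365.3 m.

ΔE = -365 m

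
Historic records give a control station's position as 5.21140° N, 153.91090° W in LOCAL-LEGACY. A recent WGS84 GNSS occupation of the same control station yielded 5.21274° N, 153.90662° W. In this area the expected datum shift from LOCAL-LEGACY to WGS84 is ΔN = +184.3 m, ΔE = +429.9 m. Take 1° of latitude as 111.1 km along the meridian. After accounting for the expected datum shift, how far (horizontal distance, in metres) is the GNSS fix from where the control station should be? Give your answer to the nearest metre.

56 m

Observed coordinate differences: Δφ = +0.00134°, Δλ = +0.00428°.
Converting to metres (1° lat = 111100 m, cos φ = 0.995866): observed ΔN = 148.9 m, observed ΔE = 473.5 m.
Subtracting the expected shift leaves a residual of 148.9 − (184.3) = -35.4 m north and 473.5 − (429.9) = 43.6 m east.
Residual distance = √((-35.4)² + 43.6²) = 56.2 m.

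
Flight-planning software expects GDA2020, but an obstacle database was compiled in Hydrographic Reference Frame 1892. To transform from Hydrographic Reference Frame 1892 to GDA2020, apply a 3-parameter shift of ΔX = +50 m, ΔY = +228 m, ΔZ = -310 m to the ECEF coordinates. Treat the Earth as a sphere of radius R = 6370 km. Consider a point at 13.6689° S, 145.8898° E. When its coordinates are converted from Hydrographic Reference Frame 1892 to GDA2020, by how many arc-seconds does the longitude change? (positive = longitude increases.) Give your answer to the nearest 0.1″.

Δλ = -7.2″

sin φ = -0.236311, cos φ = 0.971678, sin λ = 0.560786, cos λ = -0.827961.
East component: ΔE = −sin λ·ΔX + cos λ·ΔY = −(0.560786)(50) + (-0.827961)(228) = -216.81 m.
1° of latitude spans πR/180 = 111177 m; at latitude φ, 1° of longitude spans that × cos φ = 108028.7 m, so Δλ = -216.81 / 108028.7 × 3600 = -7.225″.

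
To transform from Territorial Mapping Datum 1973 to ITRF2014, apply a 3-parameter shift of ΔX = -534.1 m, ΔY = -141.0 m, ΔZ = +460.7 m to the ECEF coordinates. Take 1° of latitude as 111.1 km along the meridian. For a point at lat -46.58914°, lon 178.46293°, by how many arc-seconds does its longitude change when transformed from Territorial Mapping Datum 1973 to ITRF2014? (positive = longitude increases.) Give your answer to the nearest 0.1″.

Δλ = 7.3″

sin φ = -0.726444, cos φ = 0.687225, sin λ = 0.026824, cos λ = -0.999640.
East component: ΔE = −sin λ·ΔX + cos λ·ΔY = −(0.026824)(-534.1) + (-0.999640)(-141.0) = 155.28 m.
1° of latitude spans 111100 m; at latitude φ, 1° of longitude spans that × cos φ = 76350.7 m, so Δλ = 155.28 / 76350.7 × 3600 = 7.321″.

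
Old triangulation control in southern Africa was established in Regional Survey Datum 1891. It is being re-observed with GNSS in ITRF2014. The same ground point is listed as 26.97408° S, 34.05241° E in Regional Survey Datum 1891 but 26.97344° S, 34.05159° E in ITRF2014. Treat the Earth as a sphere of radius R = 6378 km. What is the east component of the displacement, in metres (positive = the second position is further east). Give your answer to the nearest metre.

Δφ = -26.97344° − -26.97408° = +0.00064°; Δλ = 34.05159° − 34.05241° = -0.00082°.
1° along a meridian = πR/180 = 111317 m.
ΔN = Δφ × 111317 = 71.2 m; ΔE = Δλ × 111317 × cos(-26.97408°) = -0.00082 × 111317 × 0.891212 = -81.3 m.

ΔE = -81 m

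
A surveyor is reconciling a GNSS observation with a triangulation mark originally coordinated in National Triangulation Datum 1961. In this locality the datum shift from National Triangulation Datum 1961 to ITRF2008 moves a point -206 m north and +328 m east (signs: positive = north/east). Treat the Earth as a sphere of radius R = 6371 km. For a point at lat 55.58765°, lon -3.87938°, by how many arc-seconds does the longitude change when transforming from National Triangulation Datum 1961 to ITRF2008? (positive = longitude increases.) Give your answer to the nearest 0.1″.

At latitude 55.58765°, cos φ = 0.565145.
One radian of longitude at latitude φ spans R cos φ, so Δλ = ΔE / (R cos φ) = 328.0 / (6371000 × 0.565145) = 9.1098e-05 rad = 18.790″.

Δλ = 18.8″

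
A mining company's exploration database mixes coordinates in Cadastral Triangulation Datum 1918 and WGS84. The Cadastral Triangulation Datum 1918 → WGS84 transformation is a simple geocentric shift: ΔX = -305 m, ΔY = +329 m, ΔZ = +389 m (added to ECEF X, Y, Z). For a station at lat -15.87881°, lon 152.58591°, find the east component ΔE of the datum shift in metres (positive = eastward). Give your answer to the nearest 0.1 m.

ΔE = -151.6 m

At φ = -15.87881°, λ = 152.58591°: sin φ = -0.273604, cos φ = 0.961843, sin λ = 0.460418, cos λ = -0.887702.
ΔE = −sin λ·ΔX + cos λ·ΔY = −(0.460418)·(-305) + (-0.887702)·(329) = -151.63 m.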